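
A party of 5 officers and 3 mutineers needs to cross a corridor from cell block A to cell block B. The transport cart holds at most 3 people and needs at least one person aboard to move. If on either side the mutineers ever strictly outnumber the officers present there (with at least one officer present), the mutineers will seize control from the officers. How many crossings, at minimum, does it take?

7

Counting alone: each trip to cell block B takes at most 3 across and each return brings at least 1 back, so after t trips out (and t−1 returns) at most 3t − (t−1) of the 8 are across; that first reaches 8 at t = 4, so at least 7 crossings are needed.
The plan below uses exactly 7 crossings, so it is optimal:
1. 2 mutineers → cell block B.  (cell block A: 5O 1M; cell block B: 0O 2M)
2. 1 mutineer ← cell block A.  (cell block A: 5O 2M; cell block B: 0O 1M)
3. 2 officers and 1 mutineer → cell block B.  (cell block A: 3O 1M; cell block B: 2O 2M)
4. 1 mutineer ← cell block A.  (cell block A: 3O 2M; cell block B: 2O 1M)
5. 1 officer and 2 mutineers → cell block B.  (cell block A: 2O 0M; cell block B: 3O 3M)
6. 1 mutineer ← cell block A.  (cell block A: 2O 1M; cell block B: 3O 2M)
7. 2 officers and 1 mutineer → cell block B.  (cell block A: 0O 0M; cell block B: 5O 3M)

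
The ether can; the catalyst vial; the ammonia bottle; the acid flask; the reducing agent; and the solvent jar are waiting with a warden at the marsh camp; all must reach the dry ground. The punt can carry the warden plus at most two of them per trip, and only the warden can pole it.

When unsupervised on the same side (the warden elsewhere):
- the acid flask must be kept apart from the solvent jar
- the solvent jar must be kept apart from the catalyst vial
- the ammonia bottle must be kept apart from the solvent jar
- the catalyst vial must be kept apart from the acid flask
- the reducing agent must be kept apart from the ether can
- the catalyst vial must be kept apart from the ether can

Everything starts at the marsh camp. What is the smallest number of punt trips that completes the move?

Whatever the first load, the items left behind include a forbidden pair without the warden. No opening move is safe, so no plan exists.

impossible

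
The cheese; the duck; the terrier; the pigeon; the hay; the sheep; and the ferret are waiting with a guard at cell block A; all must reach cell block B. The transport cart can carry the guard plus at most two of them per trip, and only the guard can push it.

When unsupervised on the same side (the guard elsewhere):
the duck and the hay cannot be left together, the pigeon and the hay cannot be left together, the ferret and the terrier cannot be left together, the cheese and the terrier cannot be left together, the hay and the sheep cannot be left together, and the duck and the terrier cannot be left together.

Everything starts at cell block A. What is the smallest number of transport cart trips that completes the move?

9

Counting alone: the guard can take at most 2 across per trip to cell block B, so moving all 7 needs at least 4 loaded trips out, with a return between consecutive ones — at least 7 crossings.
The safety rule pushes this higher. Following every safe sequence of crossings, the most of the 7 that can be at cell block B as the transport cart arrives there on crossing 7 is 6 — never all 7.
So no plan with fewer than 9 crossings exists, and this one achieves 9:
1. Guard goes to cell block B with the hay and the terrier.  [cell block A: the cheese, the duck, the ferret, the pigeon, the sheep | cell block B: the hay, the terrier]
2. Guard goes back to cell block A alone.  [cell block A: the cheese, the duck, the ferret, the pigeon, the sheep | cell block B: the hay, the terrier]
3. Guard goes to cell block B with the cheese.  [cell block A: the duck, the ferret, the pigeon, the sheep | cell block B: the cheese, the hay, the terrier]
4. Guard goes back to cell block A with the terrier.  [cell block A: the duck, the ferret, the pigeon, the sheep, the terrier | cell block B: the cheese, the hay]
5. Guard goes to cell block B with the duck and the ferret.  [cell block A: the pigeon, the sheep, the terrier | cell block B: the cheese, the duck, the ferret, the hay]
6. Guard goes back to cell block A with the hay.  [cell block A: the hay, the pigeon, the sheep, the terrier | cell block B: the cheese, the duck, the ferret]
7. Guard goes to cell block B with the pigeon and the sheep.  [cell block A: the hay, the terrier | cell block B: the cheese, the duck, the ferret, the pigeon, the sheep]
8. Guard goes back to cell block A alone.  [cell block A: the hay, the terrier | cell block B: the cheese, the duck, the ferret, the pigeon, the sheep]
9. Guard goes to cell block B with the hay and the terrier.  [cell block A: — | cell block B: the cheese, the duck, the ferret, the hay, the pigeon, the sheep, the terrier]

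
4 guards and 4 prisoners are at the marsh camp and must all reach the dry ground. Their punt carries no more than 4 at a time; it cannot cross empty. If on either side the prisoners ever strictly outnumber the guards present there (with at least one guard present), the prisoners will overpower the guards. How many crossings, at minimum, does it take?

Counting alone: each trip to the dry ground takes at most 4 across and each return brings at least 1 back, so after t trips out (and t−1 returns) at most 4t − (t−1) of the 8 are across; that first reaches 8 at t = 3, so at least 5 crossings are needed.
The plan below uses exactly 5 crossings, so it is optimal:
1. 2 prisoners → the dry ground.  (the marsh camp: 4G 2P; the dry ground: 0G 2P)
2. 1 prisoner ← the marsh camp.  (the marsh camp: 4G 3P; the dry ground: 0G 1P)
3. 4 guards → the dry ground.  (the marsh camp: 0G 3P; the dry ground: 4G 1P)
4. 1 prisoner ← the marsh camp.  (the marsh camp: 0G 4P; the dry ground: 4G 0P)
5. 4 prisoners → the dry ground.  (the marsh camp: 0G 0P; the dry ground: 4G 4P)

5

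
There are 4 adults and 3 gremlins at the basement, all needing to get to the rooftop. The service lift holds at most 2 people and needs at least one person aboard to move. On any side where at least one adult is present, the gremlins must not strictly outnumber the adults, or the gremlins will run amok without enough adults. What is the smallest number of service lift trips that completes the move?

Counting alone: each trip to the rooftop takes at most 2 across and each return brings at least 1 back, so after t trips out (and t−1 returns) at most 2t − (t−1) of the 7 are across; that first reaches 7 at t = 6, so at least 11 crossings are needed.
The plan below uses exactly 11 crossings, so it is optimal:
1. 2 gremlins → the rooftop.  (the basement: 4A 1G; the rooftop: 0A 2G)
2. 1 gremlin ← the basement.  (the basement: 4A 2G; the rooftop: 0A 1G)
3. 2 gremlins → the rooftop.  (the basement: 4A 0G; the rooftop: 0A 3G)
4. 1 gremlin ← the basement.  (the basement: 4A 1G; the rooftop: 0A 2G)
5. 2 adults → the rooftop.  (the basement: 2A 1G; the rooftop: 2A 2G)
6. 1 gremlin ← the basement.  (the basement: 2A 2G; the rooftop: 2A 1G)
7. 1 adult and 1 gremlin → the rooftop.  (the basement: 1A 1G; the rooftop: 3A 2G)
8. 1 adult ← the basement.  (the basement: 2A 1G; the rooftop: 2A 2G)
9. 1 adult and 1 gremlin → the rooftop.  (the basement: 1A 0G; the rooftop: 3A 3G)
10. 1 gremlin ← the basement.  (the basement: 1A 1G; the rooftop: 3A 2G)
11. 1 adult and 1 gremlin → the rooftop.  (the basement: 0A 0G; the rooftop: 4A 3G)

11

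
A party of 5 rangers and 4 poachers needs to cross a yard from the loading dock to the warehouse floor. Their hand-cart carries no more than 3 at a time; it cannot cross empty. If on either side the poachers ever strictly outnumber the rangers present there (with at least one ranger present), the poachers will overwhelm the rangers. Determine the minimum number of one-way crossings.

7

Counting alone: each trip to the warehouse floor takes at most 3 across and each return brings at least 1 back, so after t trips out (and t−1 returns) at most 3t − (t−1) of the 9 are across; that first reaches 9 at t = 4, so at least 7 crossings are needed.
The plan below uses exactly 7 crossings, so it is optimal:
1. 3 poachers → the warehouse floor.  (the loading dock: 5R 1P; the warehouse floor: 0R 3P)
2. 1 poacher ← the loading dock.  (the loading dock: 5R 2P; the warehouse floor: 0R 2P)
3. 3 rangers → the warehouse floor.  (the loading dock: 2R 2P; the warehouse floor: 3R 2P)
4. 1 ranger ← the loading dock.  (the loading dock: 3R 2P; the warehouse floor: 2R 2P)
5. 2 rangers and 1 poacher → the warehouse floor.  (the loading dock: 1R 1P; the warehouse floor: 4R 3P)
6. 1 ranger ← the loading dock.  (the loading dock: 2R 1P; the warehouse floor: 3R 3P)
7. 2 rangers and 1 poacher → the warehouse floor.  (the loading dock: 0R 0P; the warehouse floor: 5R 4P)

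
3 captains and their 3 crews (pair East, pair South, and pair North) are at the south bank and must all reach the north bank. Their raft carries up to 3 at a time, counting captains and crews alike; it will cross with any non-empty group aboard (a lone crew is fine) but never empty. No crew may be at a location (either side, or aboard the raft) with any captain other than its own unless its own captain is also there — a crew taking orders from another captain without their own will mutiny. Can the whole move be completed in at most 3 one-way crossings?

No

Counting alone: each trip to the north bank takes at most 3 across and each return brings at least 1 back, so after t trips out (and t−1 returns) at most 3t − (t−1) of the 6 are across; that first reaches 6 at t = 3, so at least 5 crossings are needed.
Since 3 < 5, 3 crossings cannot be enough. (The shortest complete plan in fact takes 5:)
1. captain East and crew East cross → the north bank.
2. captain East crosses ← the south bank.
3. captain East, captain North, and captain South cross → the north bank.
4. crew East crosses ← the south bank.
5. crew East, crew North, and crew South cross → the north bank.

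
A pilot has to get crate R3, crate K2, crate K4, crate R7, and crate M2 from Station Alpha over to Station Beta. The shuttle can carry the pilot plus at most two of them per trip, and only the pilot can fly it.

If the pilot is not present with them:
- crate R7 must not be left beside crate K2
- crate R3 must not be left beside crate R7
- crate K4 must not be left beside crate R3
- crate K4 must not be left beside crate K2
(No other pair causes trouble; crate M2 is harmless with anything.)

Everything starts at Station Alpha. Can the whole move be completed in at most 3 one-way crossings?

Counting alone: the pilot can take at most 2 across per trip to Station Beta, so moving all 5 needs at least 3 loaded trips out, with a return between consecutive ones — at least 5 crossings.
Since 3 < 5, 3 crossings cannot be enough. (The shortest complete plan in fact takes 5:)
1. Pilot goes to Station Beta with crate K2 and crate R3.
2. Pilot goes back to Station Alpha alone.
3. Pilot goes to Station Beta with crate M2.
4. Pilot goes back to Station Alpha alone.
5. Pilot goes to Station Beta with crate K4 and crate R7.

No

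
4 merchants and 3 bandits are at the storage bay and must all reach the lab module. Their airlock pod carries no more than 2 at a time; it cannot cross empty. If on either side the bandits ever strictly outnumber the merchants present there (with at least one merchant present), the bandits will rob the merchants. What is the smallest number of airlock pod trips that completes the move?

Counting alone: each trip to the lab module takes at most 2 across and each return brings at least 1 back, so after t trips out (and t−1 returns) at most 2t − (t−1) of the 7 are across; that first reaches 7 at t = 6, so at least 11 crossings are needed.
The plan below uses exactly 11 crossings, so it is optimal:
1. 2 bandits → the lab module.  (the storage bay: 4M 1B; the lab module: 0M 2B)
2. 1 bandit ← the storage bay.  (the storage bay: 4M 2B; the lab module: 0M 1B)
3. 2 bandits → the lab module.  (the storage bay: 4M 0B; the lab module: 0M 3B)
4. 1 bandit ← the storage bay.  (the storage bay: 4M 1B; the lab module: 0M 2B)
5. 2 merchants → the lab module.  (the storage bay: 2M 1B; the lab module: 2M 2B)
6. 1 bandit ← the storage bay.  (the storage bay: 2M 2B; the lab module: 2M 1B)
7. 1 merchant and 1 bandit → the lab module.  (the storage bay: 1M 1B; the lab module: 3M 2B)
8. 1 merchant ← the storage bay.  (the storage bay: 2M 1B; the lab module: 2M 2B)
9. 1 merchant and 1 bandit → the lab module.  (the storage bay: 1M 0B; the lab module: 3M 3B)
10. 1 bandit ← the storage bay.  (the storage bay: 1M 1B; the lab module: 3M 2B)
11. 1 merchant and 1 bandit → the lab module.  (the storage bay: 0M 0B; the lab module: 4M 3B)

11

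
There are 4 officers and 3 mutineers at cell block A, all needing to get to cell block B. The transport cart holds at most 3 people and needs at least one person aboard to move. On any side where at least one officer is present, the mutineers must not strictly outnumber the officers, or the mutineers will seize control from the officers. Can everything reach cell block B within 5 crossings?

Yes

Yes — this plan uses 5 crossings (≤ 5):
1. 3 mutineers → cell block B.  (cell block A: 4O 0M; cell block B: 0O 3M)
2. 1 mutineer ← cell block A.  (cell block A: 4O 1M; cell block B: 0O 2M)
3. 3 officers → cell block B.  (cell block A: 1O 1M; cell block B: 3O 2M)
4. 1 officer ← cell block A.  (cell block A: 2O 1M; cell block B: 2O 2M)
5. 2 officers and 1 mutineer → cell block B.  (cell block A: 0O 0M; cell block B: 4O 3M)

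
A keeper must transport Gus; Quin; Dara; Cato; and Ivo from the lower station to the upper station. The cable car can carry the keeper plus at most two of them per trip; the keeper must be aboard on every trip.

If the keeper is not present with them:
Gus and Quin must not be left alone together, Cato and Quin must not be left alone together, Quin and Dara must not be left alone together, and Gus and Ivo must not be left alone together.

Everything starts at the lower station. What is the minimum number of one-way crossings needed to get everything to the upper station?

5

Counting alone: the keeper can take at most 2 across per trip to the upper station, so moving all 5 needs at least 3 loaded trips out, with a return between consecutive ones — at least 5 crossings.
The plan below uses exactly 5 crossings, so it is optimal:
1. Keeper goes to the upper station with Gus and Quin.
2. Keeper goes back to the lower station with Quin.
3. Keeper goes to the upper station with Cato and Dara.
4. Keeper goes back to the lower station alone.
5. Keeper goes to the upper station with Ivo and Quin.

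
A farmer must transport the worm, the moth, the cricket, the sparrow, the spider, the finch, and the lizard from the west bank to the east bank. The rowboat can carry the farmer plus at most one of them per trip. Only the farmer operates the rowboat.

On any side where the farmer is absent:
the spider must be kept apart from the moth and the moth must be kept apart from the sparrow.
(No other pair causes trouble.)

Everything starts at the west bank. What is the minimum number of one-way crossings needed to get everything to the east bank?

15

Counting alone: the farmer can take at most 1 across per trip to the east bank, so moving all 7 needs at least 7 loaded trips out, with a return between consecutive ones — at least 13 crossings.
The safety rule pushes this higher. Following every safe sequence of crossings, the most of the 7 that can be at the east bank as the rowboat arrives there on crossing 13 is 6 — never all 7.
So no plan with fewer than 15 crossings exists, and this one achieves 15:
1. Farmer goes to the east bank with the moth.
2. Farmer goes back to the west bank alone.
3. Farmer goes to the east bank with the worm.
4. Farmer goes back to the west bank alone.
5. Farmer goes to the east bank with the cricket.
6. Farmer goes back to the west bank alone.
7. Farmer goes to the east bank with the sparrow.
8. Farmer goes back to the west bank with the moth.
9. Farmer goes to the east bank with the spider.
10. Farmer goes back to the west bank alone.
11. Farmer goes to the east bank with the finch.
12. Farmer goes back to the west bank alone.
13. Farmer goes to the east bank with the lizard.
14. Farmer goes back to the west bank alone.
15. Farmer goes to the east bank with the moth.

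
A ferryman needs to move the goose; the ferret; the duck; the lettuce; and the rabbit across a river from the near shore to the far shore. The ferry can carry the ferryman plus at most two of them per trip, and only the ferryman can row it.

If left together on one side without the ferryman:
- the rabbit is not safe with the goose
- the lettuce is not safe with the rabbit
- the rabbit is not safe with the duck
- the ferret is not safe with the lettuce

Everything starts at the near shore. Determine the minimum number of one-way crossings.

5

Counting alone: the ferryman can take at most 2 across per trip to the far shore, so moving all 5 needs at least 3 loaded trips out, with a return between consecutive ones — at least 5 crossings.
The plan below uses exactly 5 crossings, so it is optimal:
1. Ferryman goes to the far shore with the ferret and the rabbit.  [the near shore: the duck, the goose, the lettuce | the far shore: the ferret, the rabbit]
2. Ferryman goes back to the near shore alone.  [the near shore: the duck, the goose, the lettuce | the far shore: the ferret, the rabbit]
3. Ferryman goes to the far shore with the duck and the goose.  [the near shore: the lettuce | the far shore: the duck, the ferret, the goose, the rabbit]
4. Ferryman goes back to the near shore with the rabbit.  [the near shore: the lettuce, the rabbit | the far shore: the duck, the ferret, the goose]
5. Ferryman goes to the far shore with the lettuce and the rabbit.  [the near shore: — | the far shore: the duck, the ferret, the goose, the lettuce, the rabbit]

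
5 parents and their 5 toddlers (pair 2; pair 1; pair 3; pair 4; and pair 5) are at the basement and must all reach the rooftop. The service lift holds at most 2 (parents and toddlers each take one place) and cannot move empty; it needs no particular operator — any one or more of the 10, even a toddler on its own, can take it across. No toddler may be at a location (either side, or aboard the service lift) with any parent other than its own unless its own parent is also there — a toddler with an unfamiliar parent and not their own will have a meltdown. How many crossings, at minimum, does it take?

impossible

Following every safe sequence of crossings from the start, the most of the 10 that can be at the rooftop as the service lift arrives there on crossings 1, 3, 5, 7 is 2, 3, 4, 5 respectively; the best ever achieved is 5 of 10.
From crossing 9 on, no configuration arises that was not already reachable earlier: only 82 distinct safe configurations (who is on which side, and where the service lift is) can ever be reached, none of them has everyone across, and every continuation just revisits them. So no valid plan exists.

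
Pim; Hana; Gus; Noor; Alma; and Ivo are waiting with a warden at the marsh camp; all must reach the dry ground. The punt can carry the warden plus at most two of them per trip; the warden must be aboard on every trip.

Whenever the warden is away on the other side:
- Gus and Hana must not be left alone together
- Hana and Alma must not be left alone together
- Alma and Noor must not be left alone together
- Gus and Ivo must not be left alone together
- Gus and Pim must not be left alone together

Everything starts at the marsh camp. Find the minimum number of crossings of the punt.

7

Counting alone: the warden can take at most 2 across per trip to the dry ground, so moving all 6 needs at least 3 loaded trips out, with a return between consecutive ones — at least 5 crossings.
The safety rule pushes this higher. Following every safe sequence of crossings, the most of the 6 that can be at the dry ground as the punt arrives there on crossing 5 is 5 — never all 6.
So no plan with fewer than 7 crossings exists, and this one achieves 7:
1. Warden goes to the dry ground with Alma and Gus.
2. Warden goes back to the marsh camp alone.
3. Warden goes to the dry ground with Hana and Pim.
4. Warden goes back to the marsh camp with Alma and Gus.
5. Warden goes to the dry ground with Ivo and Noor.
6. Warden goes back to the marsh camp alone.
7. Warden goes to the dry ground with Alma and Gus.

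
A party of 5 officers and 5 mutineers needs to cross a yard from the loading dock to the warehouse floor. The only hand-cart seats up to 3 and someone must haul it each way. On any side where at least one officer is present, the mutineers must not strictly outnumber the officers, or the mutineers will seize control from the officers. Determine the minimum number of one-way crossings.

11

Counting alone: each trip to the warehouse floor takes at most 3 across and each return brings at least 1 back, so after t trips out (and t−1 returns) at most 3t − (t−1) of the 10 are across; that first reaches 10 at t = 5, so at least 9 crossings are needed.
The safety rule pushes this higher. Following every safe sequence of crossings, the most of the 10 that can be at the warehouse floor as the hand-cart arrives there on crossing 9 is 9 — never all 10.
So no plan with fewer than 11 crossings exists, and this one achieves 11:
1. 2 mutineers → the warehouse floor.  (the loading dock: 5O 3M; the warehouse floor: 0O 2M)
2. 1 mutineer ← the loading dock.  (the loading dock: 5O 4M; the warehouse floor: 0O 1M)
3. 3 mutineers → the warehouse floor.  (the loading dock: 5O 1M; the warehouse floor: 0O 4M)
4. 1 mutineer ← the loading dock.  (the loading dock: 5O 2M; the warehouse floor: 0O 3M)
5. 3 officers → the warehouse floor.  (the loading dock: 2O 2M; the warehouse floor: 3O 3M)
6. 1 officer and 1 mutineer ← the loading dock.  (the loading dock: 3O 3M; the warehouse floor: 2O 2M)
7. 3 officers → the warehouse floor.  (the loading dock: 0O 3M; the warehouse floor: 5O 2M)
8. 1 mutineer ← the loading dock.  (the loading dock: 0O 4M; the warehouse floor: 5O 1M)
9. 2 mutineers → the warehouse floor.  (the loading dock: 0O 2M; the warehouse floor: 5O 3M)
10. 1 mutineer ← the loading dock.  (the loading dock: 0O 3M; the warehouse floor: 5O 2M)
11. 3 mutineers → the warehouse floor.  (the loading dock: 0O 0M; the warehouse floor: 5O 5M)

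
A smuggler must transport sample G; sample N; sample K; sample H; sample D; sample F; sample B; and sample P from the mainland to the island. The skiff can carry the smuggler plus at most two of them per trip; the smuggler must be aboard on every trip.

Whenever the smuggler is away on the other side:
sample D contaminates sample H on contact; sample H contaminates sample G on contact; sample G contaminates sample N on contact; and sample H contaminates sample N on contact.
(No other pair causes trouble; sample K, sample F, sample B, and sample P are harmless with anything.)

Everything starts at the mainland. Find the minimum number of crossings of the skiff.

13

Counting alone: the smuggler can take at most 2 across per trip to the island, so moving all 8 needs at least 4 loaded trips out, with a return between consecutive ones — at least 7 crossings.
The safety rule pushes this higher. Following every safe sequence of crossings, the most of the 8 that can be at the island as the skiff arrives there on crossings 7, 9, 11 is 5, 6, 7 respectively — never all 8.
So no plan with fewer than 13 crossings exists, and this one achieves 13:
1. Smuggler goes to the island with sample G and sample H.  [the mainland: sample B, sample D, sample F, sample K, sample N, sample P | the island: sample G, sample H]
2. Smuggler goes back to the mainland with sample G.  [the mainland: sample B, sample D, sample F, sample G, sample K, sample N, sample P | the island: sample H]
3. Smuggler goes to the island with sample G and sample K.  [the mainland: sample B, sample D, sample F, sample N, sample P | the island: sample G, sample H, sample K]
4. Smuggler goes back to the mainland with sample G.  [the mainland: sample B, sample D, sample F, sample G, sample N, sample P | the island: sample H, sample K]
5. Smuggler goes to the island with sample D and sample G.  [the mainland: sample B, sample F, sample N, sample P | the island: sample D, sample G, sample H, sample K]
6. Smuggler goes back to the mainland with sample H.  [the mainland: sample B, sample F, sample H, sample N, sample P | the island: sample D, sample G, sample K]
7. Smuggler goes to the island with sample F and sample N.  [the mainland: sample B, sample H, sample P | the island: sample D, sample F, sample G, sample K, sample N]
8. Smuggler goes back to the mainland with sample G.  [the mainland: sample B, sample G, sample H, sample P | the island: sample D, sample F, sample K, sample N]
9. Smuggler goes to the island with sample B and sample G.  [the mainland: sample H, sample P | the island: sample B, sample D, sample F, sample G, sample K, sample N]
10. Smuggler goes back to the mainland with sample G.  [the mainland: sample G, sample H, sample P | the island: sample B, sample D, sample F, sample K, sample N]
11. Smuggler goes to the island with sample G and sample P.  [the mainland: sample H | the island: sample B, sample D, sample F, sample G, sample K, sample N, sample P]
12. Smuggler goes back to the mainland with sample G.  [the mainland: sample G, sample H | the island: sample B, sample D, sample F, sample K, sample N, sample P]
13. Smuggler goes to the island with sample G and sample H.  [the mainland: — | the island: sample B, sample D, sample F, sample G, sample H, sample K, sample N, sample P]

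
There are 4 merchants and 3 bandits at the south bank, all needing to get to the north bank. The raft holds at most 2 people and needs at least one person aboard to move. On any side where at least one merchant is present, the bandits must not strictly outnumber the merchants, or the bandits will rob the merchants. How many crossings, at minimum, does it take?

Counting alone: each trip to the north bank takes at most 2 across and each return brings at least 1 back, so after t trips out (and t−1 returns) at most 2t − (t−1) of the 7 are across; that first reaches 7 at t = 6, so at least 11 crossings are needed.
The plan below uses exactly 11 crossings, so it is optimal:
1. 2 bandits → the north bank.  (the south bank: 4M 1B; the north bank: 0M 2B)
2. 1 bandit ← the south bank.  (the south bank: 4M 2B; the north bank: 0M 1B)
3. 2 bandits → the north bank.  (the south bank: 4M 0B; the north bank: 0M 3B)
4. 1 bandit ← the south bank.  (the south bank: 4M 1B; the north bank: 0M 2B)
5. 2 merchants → the north bank.  (the south bank: 2M 1B; the north bank: 2M 2B)
6. 1 bandit ← the south bank.  (the south bank: 2M 2B; the north bank: 2M 1B)
7. 1 merchant and 1 bandit → the north bank.  (the south bank: 1M 1B; the north bank: 3M 2B)
8. 1 merchant ← the south bank.  (the south bank: 2M 1B; the north bank: 2M 2B)
9. 1 merchant and 1 bandit → the north bank.  (the south bank: 1M 0B; the north bank: 3M 3B)
10. 1 bandit ← the south bank.  (the south bank: 1M 1B; the north bank: 3M 2B)
11. 1 merchant and 1 bandit → the north bank.  (the south bank: 0M 0B; the north bank: 4M 3B)

11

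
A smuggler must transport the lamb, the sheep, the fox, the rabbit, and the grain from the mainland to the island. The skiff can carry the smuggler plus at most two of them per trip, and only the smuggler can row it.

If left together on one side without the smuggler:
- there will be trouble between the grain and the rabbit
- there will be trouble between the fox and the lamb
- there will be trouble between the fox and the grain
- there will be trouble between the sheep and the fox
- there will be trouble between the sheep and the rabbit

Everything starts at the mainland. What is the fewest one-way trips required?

7

Counting alone: the smuggler can take at most 2 across per trip to the island, so moving all 5 needs at least 3 loaded trips out, with a return between consecutive ones — at least 5 crossings.
The safety rule pushes this higher. Following every safe sequence of crossings, the most of the 5 that can be at the island as the skiff arrives there on crossing 5 is 4 — never all 5.
So no plan with fewer than 7 crossings exists, and this one achieves 7:
1. Smuggler goes to the island with the fox and the rabbit.
2. Smuggler goes back to the mainland alone.
3. Smuggler goes to the island with the lamb.
4. Smuggler goes back to the mainland with the fox.
5. Smuggler goes to the island with the grain and the sheep.
6. Smuggler goes back to the mainland with the rabbit.
7. Smuggler goes to the island with the fox and the rabbit.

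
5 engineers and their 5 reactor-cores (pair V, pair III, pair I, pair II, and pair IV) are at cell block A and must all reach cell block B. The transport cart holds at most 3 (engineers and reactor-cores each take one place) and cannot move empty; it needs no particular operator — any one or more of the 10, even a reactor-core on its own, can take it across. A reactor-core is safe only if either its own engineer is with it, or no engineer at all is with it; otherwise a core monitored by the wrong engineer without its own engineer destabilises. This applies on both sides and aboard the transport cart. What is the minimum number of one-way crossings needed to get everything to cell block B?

11

Counting alone: each trip to cell block B takes at most 3 across and each return brings at least 1 back, so after t trips out (and t−1 returns) at most 3t − (t−1) of the 10 are across; that first reaches 10 at t = 5, so at least 9 crossings are needed.
The safety rule pushes this higher. Following every safe sequence of crossings, the most of the 10 that can be at cell block B as the transport cart arrives there on crossing 9 is 9 — never all 10.
So no plan with fewer than 11 crossings exists, and this one achieves 11:
1. engineer V and reactor-core V cross → cell block B.
2. engineer V crosses ← cell block A.
3. reactor-core I, reactor-core II, and reactor-core III cross → cell block B.
4. reactor-core V crosses ← cell block A.
5. engineer I, engineer II, and engineer III cross → cell block B.
6. engineer III and reactor-core III cross ← cell block A.
7. engineer III, engineer IV, and engineer V cross → cell block B.
8. reactor-core I crosses ← cell block A.
9. reactor-core III and reactor-core V cross → cell block B.
10. reactor-core V crosses ← cell block A.
11. reactor-core I, reactor-core IV, and reactor-core V cross → cell block B.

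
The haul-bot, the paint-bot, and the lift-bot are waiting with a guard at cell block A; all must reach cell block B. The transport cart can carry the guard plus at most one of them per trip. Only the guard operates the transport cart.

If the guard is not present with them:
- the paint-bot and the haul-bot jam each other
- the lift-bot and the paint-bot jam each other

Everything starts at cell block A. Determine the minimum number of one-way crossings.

Counting alone: the guard can take at most 1 across per trip to cell block B, so moving all 3 needs at least 3 loaded trips out, with a return between consecutive ones — at least 5 crossings.
The safety rule pushes this higher. Following every safe sequence of crossings, the most of the 3 that can be at cell block B as the transport cart arrives there on crossing 5 is 2 — never all 3.
So no plan with fewer than 7 crossings exists, and this one achieves 7:
1. Guard goes to cell block B with the paint-bot.
2. Guard goes back to cell block A alone.
3. Guard goes to cell block B with the haul-bot.
4. Guard goes back to cell block A with the paint-bot.
5. Guard goes to cell block B with the lift-bot.
6. Guard goes back to cell block A alone.
7. Guard goes to cell block B with the paint-bot.

7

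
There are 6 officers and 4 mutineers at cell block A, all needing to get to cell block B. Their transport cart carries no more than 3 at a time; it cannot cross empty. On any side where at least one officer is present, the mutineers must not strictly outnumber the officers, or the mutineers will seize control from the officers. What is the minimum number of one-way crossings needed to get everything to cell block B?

Counting alone: each trip to cell block B takes at most 3 across and each return brings at least 1 back, so after t trips out (and t−1 returns) at most 3t − (t−1) of the 10 are across; that first reaches 10 at t = 5, so at least 9 crossings are needed.
The plan below uses exactly 9 crossings, so it is optimal:
1. 2 mutineers → cell block B.  (cell block A: 6O 2M; cell block B: 0O 2M)
2. 1 mutineer ← cell block A.  (cell block A: 6O 3M; cell block B: 0O 1M)
3. 3 mutineers → cell block B.  (cell block A: 6O 0M; cell block B: 0O 4M)
4. 1 mutineer ← cell block A.  (cell block A: 6O 1M; cell block B: 0O 3M)
5. 3 officers → cell block B.  (cell block A: 3O 1M; cell block B: 3O 3M)
6. 1 mutineer ← cell block A.  (cell block A: 3O 2M; cell block B: 3O 2M)
7. 1 officer and 2 mutineers → cell block B.  (cell block A: 2O 0M; cell block B: 4O 4M)
8. 1 mutineer ← cell block A.  (cell block A: 2O 1M; cell block B: 4O 3M)
9. 2 officers and 1 mutineer → cell block B.  (cell block A: 0O 0M; cell block B: 6O 4M)

9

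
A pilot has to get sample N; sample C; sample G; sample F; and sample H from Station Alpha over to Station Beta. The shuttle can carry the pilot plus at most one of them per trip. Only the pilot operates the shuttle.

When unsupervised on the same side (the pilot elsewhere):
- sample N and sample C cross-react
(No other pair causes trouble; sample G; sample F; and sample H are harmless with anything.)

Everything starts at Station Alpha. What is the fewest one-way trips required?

9

Counting alone: the pilot can take at most 1 across per trip to Station Beta, so moving all 5 needs at least 5 loaded trips out, with a return between consecutive ones — at least 9 crossings.
The plan below uses exactly 9 crossings, so it is optimal:
1. Pilot goes to Station Beta with sample N.
2. Pilot goes back to Station Alpha alone.
3. Pilot goes to Station Beta with sample G.
4. Pilot goes back to Station Alpha alone.
5. Pilot goes to Station Beta with sample F.
6. Pilot goes back to Station Alpha alone.
7. Pilot goes to Station Beta with sample H.
8. Pilot goes back to Station Alpha alone.
9. Pilot goes to Station Beta with sample C.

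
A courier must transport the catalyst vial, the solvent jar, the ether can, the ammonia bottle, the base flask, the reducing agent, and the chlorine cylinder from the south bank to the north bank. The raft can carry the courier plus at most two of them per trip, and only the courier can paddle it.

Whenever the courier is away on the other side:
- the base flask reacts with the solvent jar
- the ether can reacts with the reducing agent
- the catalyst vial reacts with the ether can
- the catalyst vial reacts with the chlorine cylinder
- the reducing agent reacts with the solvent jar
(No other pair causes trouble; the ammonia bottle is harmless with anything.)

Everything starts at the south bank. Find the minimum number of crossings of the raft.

Whatever the first load, the items left behind include a forbidden pair without the courier. No opening move is safe, so no plan exists.

impossible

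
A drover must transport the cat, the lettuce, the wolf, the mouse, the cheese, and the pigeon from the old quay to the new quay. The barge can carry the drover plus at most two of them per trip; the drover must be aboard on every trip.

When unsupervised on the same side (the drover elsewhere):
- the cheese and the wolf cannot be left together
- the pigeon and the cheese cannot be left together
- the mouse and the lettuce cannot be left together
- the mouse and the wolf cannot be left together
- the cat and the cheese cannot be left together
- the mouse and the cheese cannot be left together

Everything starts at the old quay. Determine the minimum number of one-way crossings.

Counting alone: the drover can take at most 2 across per trip to the new quay, so moving all 6 needs at least 3 loaded trips out, with a return between consecutive ones — at least 5 crossings.
The safety rule pushes this higher. Following every safe sequence of crossings, the most of the 6 that can be at the new quay as the barge arrives there on crossings 5, 7 is 4, 5 respectively — never all 6.
So no plan with fewer than 9 crossings exists, and this one achieves 9:
1. Drover goes to the new quay with the cheese and the mouse.
2. Drover goes back to the old quay with the mouse.
3. Drover goes to the new quay with the cat and the mouse.
4. Drover goes back to the old quay with the cheese.
5. Drover goes to the new quay with the pigeon and the wolf.
6. Drover goes back to the old quay with the wolf.
7. Drover goes to the new quay with the lettuce and the wolf.
8. Drover goes back to the old quay with the mouse.
9. Drover goes to the new quay with the cheese and the mouse.

9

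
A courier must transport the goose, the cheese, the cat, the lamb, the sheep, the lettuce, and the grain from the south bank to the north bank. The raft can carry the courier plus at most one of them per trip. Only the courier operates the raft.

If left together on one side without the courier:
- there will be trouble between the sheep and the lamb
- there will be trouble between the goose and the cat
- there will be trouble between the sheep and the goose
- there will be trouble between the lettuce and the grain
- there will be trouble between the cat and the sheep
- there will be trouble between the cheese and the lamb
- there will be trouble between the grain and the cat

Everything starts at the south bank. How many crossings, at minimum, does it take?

impossible

Whatever the first load, the items left behind include a forbidden pair without the courier. No opening move is safe, so no plan exists.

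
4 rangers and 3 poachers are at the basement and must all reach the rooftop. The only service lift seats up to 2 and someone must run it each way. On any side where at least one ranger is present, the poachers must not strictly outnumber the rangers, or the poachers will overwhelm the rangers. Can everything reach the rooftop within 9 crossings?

No

Counting alone: each trip to the rooftop takes at most 2 across and each return brings at least 1 back, so after t trips out (and t−1 returns) at most 2t − (t−1) of the 7 are across; that first reaches 7 at t = 6, so at least 11 crossings are needed.
Since 9 < 11, 9 crossings cannot be enough. (The shortest complete plan in fact takes 11:)
1. 2 poachers → the rooftop.  (the basement: 4R 1P; the rooftop: 0R 2P)
2. 1 poacher ← the basement.  (the basement: 4R 2P; the rooftop: 0R 1P)
3. 2 poachers → the rooftop.  (the basement: 4R 0P; the rooftop: 0R 3P)
4. 1 poacher ← the basement.  (the basement: 4R 1P; the rooftop: 0R 2P)
5. 2 rangers → the rooftop.  (the basement: 2R 1P; the rooftop: 2R 2P)
6. 1 poacher ← the basement.  (the basement: 2R 2P; the rooftop: 2R 1P)
7. 1 ranger and 1 poacher → the rooftop.  (the basement: 1R 1P; the rooftop: 3R 2P)
8. 1 ranger ← the basement.  (the basement: 2R 1P; the rooftop: 2R 2P)
9. 1 ranger and 1 poacher → the rooftop.  (the basement: 1R 0P; the rooftop: 3R 3P)
10. 1 poacher ← the basement.  (the basement: 1R 1P; the rooftop: 3R 2P)
11. 1 ranger and 1 poacher → the rooftop.  (the basement: 0R 0P; the rooftop: 4R 3P)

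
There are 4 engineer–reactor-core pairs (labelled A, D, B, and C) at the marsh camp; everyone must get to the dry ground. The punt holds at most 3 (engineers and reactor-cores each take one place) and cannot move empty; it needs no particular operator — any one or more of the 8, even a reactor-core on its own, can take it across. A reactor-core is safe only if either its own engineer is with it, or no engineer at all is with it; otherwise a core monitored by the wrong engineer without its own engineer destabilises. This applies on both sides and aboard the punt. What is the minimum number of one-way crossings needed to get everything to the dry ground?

9

Counting alone: each trip to the dry ground takes at most 3 across and each return brings at least 1 back, so after t trips out (and t−1 returns) at most 3t − (t−1) of the 8 are across; that first reaches 8 at t = 4, so at least 7 crossings are needed.
The safety rule pushes this higher. Following every safe sequence of crossings, the most of the 8 that can be at the dry ground as the punt arrives there on crossing 7 is 7 — never all 8.
So no plan with fewer than 9 crossings exists, and this one achieves 9:
1. engineer A and reactor-core A cross → the dry ground.
2. engineer A crosses ← the marsh camp.
3. engineer A, engineer D, and reactor-core D cross → the dry ground.
4. engineer A and reactor-core A cross ← the marsh camp.
5. engineer A, engineer B, and engineer C cross → the dry ground.
6. reactor-core D crosses ← the marsh camp.
7. reactor-core A and reactor-core D cross → the dry ground.
8. reactor-core A crosses ← the marsh camp.
9. reactor-core A, reactor-core B, and reactor-core C cross → the dry ground.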